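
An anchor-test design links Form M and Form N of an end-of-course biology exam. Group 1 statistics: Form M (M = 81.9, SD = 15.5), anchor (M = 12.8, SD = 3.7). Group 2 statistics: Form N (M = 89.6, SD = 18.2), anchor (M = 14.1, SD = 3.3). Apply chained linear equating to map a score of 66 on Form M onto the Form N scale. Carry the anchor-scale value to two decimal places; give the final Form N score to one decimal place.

61.5

Form M → anchor (Group 1): v = (3.7/15.5)(66 − 81.9) + 12.8 = 9.00
anchor → Form N (Group 2): y = (18.2/3.3)(9.00 − 14.1) + 89.6 = 61.5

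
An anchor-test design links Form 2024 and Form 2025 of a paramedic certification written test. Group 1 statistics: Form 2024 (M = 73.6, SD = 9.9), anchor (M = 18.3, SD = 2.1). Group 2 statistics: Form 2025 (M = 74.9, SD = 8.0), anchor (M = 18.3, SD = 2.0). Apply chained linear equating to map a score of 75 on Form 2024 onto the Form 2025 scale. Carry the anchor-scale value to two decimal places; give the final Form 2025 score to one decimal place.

76.1

Form 2024 → anchor (Group 1): v = (2.1/9.9)(75 − 73.6) + 18.3 = 18.60
anchor → Form 2025 (Group 2): y = (8.0/2.0)(18.60 − 18.3) + 74.9 = 76.1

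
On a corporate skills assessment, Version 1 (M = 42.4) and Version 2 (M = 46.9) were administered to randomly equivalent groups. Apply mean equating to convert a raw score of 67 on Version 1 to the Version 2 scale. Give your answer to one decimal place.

Mean equating: y = x + (M_Y − M_X) = 67 + (46.9 − 42.4) = 71.5

71.5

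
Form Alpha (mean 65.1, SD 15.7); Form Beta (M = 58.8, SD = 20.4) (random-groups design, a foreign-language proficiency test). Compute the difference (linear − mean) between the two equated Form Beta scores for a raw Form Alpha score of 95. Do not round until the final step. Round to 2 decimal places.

Mean-equated: 95 + (58.8 − 65.1) = 88.70
Linear-equated: (20.4/15.7)(95 − 65.1) + 58.8 = 97.651
Difference = 97.651 − 88.70 = 8.95

8.95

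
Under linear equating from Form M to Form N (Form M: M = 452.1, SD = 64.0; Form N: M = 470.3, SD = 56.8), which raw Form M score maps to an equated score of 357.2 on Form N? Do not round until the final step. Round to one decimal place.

Invert y = (SD_Y/SD_X)(x − M_X) + M_Y:
x = (SD_X/SD_Y)(y − M_Y) + M_X = (64.0/56.8)(357.2 − 470.3) + 452.1
x = 1.126761 × -113.100 + 452.1 = 324.7

324.7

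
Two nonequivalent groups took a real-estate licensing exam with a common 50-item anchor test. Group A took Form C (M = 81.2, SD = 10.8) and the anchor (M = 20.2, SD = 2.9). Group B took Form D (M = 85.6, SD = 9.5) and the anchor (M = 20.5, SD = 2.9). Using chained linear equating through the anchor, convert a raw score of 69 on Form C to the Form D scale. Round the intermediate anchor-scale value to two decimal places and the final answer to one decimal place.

73.9

Form C → anchor (Group A): v = (2.9/10.8)(69 − 81.2) + 20.2 = 16.92
anchor → Form D (Group B): y = (9.5/2.9)(16.92 − 20.5) + 85.6 = 73.9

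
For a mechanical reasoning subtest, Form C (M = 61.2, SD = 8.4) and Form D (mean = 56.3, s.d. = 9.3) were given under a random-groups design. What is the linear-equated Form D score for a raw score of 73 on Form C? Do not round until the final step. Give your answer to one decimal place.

Linear equating: y = (SD_Y/SD_X)(x − M_X) + M_Y
y = (9.3/8.4)(73 − 61.2) + 56.3
y = 1.107143 × 11.8 + 56.3 = 13.0643 + 56.3 = 69.4

69.4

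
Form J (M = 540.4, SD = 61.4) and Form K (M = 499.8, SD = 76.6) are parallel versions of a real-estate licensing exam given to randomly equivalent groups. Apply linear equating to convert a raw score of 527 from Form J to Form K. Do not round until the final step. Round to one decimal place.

Linear equating: y = (SD_Y/SD_X)(x − M_X) + M_Y
y = (76.6/61.4)(527 − 540.4) + 499.8
y = 1.247557 × -13.4 + 499.8 = -16.7173 + 499.8 = 483.1

483.1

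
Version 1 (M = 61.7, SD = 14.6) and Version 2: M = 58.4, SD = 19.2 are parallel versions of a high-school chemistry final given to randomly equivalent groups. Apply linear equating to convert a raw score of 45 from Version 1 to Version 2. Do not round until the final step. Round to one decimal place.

Linear equating: y = (SD_Y/SD_X)(x − M_X) + M_Y
y = (19.2/14.6)(45 − 61.7) + 58.4
y = 1.315068 × -16.7 + 58.4 = -21.9616 + 58.4 = 36.4

36.4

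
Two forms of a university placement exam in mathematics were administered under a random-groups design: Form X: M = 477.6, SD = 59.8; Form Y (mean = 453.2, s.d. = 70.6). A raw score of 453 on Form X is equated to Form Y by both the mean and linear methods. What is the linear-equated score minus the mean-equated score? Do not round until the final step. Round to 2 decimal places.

Mean-equated: 453 + (453.2 − 477.6) = 428.60
Linear-equated: (70.6/59.8)(453 − 477.6) + 453.2 = 424.157
Difference = 424.157 − 428.60 = -4.44

-4.44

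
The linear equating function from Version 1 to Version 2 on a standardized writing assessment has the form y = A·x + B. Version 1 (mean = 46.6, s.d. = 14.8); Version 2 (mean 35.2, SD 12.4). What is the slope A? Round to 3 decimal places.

0.838

A = SD_Y / SD_X = 12.4 / 14.8 = 0.838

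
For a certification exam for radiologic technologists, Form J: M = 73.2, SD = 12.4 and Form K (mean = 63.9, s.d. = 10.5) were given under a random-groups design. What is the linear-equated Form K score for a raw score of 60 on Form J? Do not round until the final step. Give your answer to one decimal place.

52.7

Linear equating: y = (SD_Y/SD_X)(x − M_X) + M_Y
y = (10.5/12.4)(60 − 73.2) + 63.9
y = 0.846774 × -13.2 + 63.9 = -11.1774 + 63.9 = 52.7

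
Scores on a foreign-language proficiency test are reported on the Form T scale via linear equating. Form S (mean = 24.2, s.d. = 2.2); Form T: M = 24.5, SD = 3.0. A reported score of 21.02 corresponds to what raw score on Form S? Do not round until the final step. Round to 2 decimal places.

21.65

Invert y = (SD_Y/SD_X)(x − M_X) + M_Y:
x = (SD_X/SD_Y)(y − M_Y) + M_X = (2.2/3.0)(21.02 − 24.5) + 24.2
x = 0.733333 × -3.480 + 24.2 = 21.65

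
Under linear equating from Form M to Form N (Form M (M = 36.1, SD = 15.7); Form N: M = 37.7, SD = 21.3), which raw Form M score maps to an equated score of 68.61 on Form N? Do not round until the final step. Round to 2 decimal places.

Invert y = (SD_Y/SD_X)(x − M_X) + M_Y:
x = (SD_X/SD_Y)(y − M_Y) + M_X = (15.7/21.3)(68.61 − 37.7) + 36.1
x = 0.737089 × 30.910 + 36.1 = 58.88

58.88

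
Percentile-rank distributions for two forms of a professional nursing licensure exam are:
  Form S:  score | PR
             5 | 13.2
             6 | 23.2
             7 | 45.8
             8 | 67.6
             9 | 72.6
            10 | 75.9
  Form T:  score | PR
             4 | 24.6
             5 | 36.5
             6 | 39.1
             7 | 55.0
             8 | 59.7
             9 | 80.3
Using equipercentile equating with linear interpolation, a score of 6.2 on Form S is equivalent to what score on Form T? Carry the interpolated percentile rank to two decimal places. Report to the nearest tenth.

4.3

PR of 6.2 on Form S: 23.2 + (6.2 − 6)/(7 − 6) × (45.8 − 23.2) = 27.72
On Form T, PR 27.72 falls between score 4 (PR 24.6) and 5 (PR 36.5).
Interpolate: 4 + (27.72 − 24.6)/(36.5 − 24.6) × (5 − 4) = 4.3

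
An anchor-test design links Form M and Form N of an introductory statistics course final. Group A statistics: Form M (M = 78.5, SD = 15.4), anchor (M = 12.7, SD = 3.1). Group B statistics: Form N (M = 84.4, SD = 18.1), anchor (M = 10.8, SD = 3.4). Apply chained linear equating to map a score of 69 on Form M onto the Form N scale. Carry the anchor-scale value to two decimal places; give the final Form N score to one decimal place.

84.3

Form M → anchor (Group A): v = (3.1/15.4)(69 − 78.5) + 12.7 = 10.79
anchor → Form N (Group B): y = (18.1/3.4)(10.79 − 10.8) + 84.4 = 84.3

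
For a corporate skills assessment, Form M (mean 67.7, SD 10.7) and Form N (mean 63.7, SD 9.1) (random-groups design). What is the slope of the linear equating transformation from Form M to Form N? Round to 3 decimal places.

A = SD_Y / SD_X = 9.1 / 10.7 = 0.850

0.850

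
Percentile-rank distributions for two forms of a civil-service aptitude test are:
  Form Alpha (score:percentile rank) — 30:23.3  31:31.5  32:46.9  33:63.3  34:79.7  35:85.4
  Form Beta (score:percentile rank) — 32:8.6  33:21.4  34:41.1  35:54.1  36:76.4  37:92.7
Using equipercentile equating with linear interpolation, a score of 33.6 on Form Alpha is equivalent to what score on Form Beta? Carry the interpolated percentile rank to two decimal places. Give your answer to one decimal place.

35.9

PR of 33.6 on Form Alpha: 63.3 + (33.6 − 33)/(34 − 33) × (79.7 − 63.3) = 73.14
On Form Beta, PR 73.14 falls between score 35 (PR 54.1) and 36 (PR 76.4).
Interpolate: 35 + (73.14 − 54.1)/(76.4 − 54.1) × (36 − 35) = 35.9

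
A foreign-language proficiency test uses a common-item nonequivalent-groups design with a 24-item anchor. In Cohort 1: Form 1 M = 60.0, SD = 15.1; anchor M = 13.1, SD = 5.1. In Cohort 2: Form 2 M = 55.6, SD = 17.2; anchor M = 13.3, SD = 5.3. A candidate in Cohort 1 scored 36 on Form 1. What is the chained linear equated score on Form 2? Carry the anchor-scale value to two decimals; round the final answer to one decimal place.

28.6

Form 1 → anchor (Cohort 1): v = (5.1/15.1)(36 − 60.0) + 13.1 = 4.99
anchor → Form 2 (Cohort 2): y = (17.2/5.3)(4.99 − 13.3) + 55.6 = 28.6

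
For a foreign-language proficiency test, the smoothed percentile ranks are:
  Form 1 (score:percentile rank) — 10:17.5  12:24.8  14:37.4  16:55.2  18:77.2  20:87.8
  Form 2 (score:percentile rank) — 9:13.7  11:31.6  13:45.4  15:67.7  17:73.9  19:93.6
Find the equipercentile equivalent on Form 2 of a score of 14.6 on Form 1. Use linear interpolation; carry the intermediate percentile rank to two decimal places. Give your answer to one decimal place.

PR of 14.6 on Form 1: 37.4 + (14.6 − 14)/(16 − 14) × (55.2 − 37.4) = 42.74
On Form 2, PR 42.74 falls between score 11 (PR 31.6) and 13 (PR 45.4).
Interpolate: 11 + (42.74 − 31.6)/(45.4 − 31.6) × (13 − 11) = 12.6

12.6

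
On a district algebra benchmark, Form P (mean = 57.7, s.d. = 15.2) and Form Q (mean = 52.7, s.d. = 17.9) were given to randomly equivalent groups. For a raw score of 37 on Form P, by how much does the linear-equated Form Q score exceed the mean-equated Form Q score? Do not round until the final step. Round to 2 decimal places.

Mean-equated: 37 + (52.7 − 57.7) = 32.00
Linear-equated: (17.9/15.2)(37 − 57.7) + 52.7 = 28.323
Difference = 28.323 − 32.00 = -3.68

-3.68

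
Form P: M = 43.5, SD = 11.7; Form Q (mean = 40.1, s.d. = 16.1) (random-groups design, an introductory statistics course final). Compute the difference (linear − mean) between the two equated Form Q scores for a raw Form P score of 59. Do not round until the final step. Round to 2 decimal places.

5.83

Mean-equated: 59 + (40.1 − 43.5) = 55.60
Linear-equated: (16.1/11.7)(59 − 43.5) + 40.1 = 61.429
Difference = 61.429 − 55.60 = 5.83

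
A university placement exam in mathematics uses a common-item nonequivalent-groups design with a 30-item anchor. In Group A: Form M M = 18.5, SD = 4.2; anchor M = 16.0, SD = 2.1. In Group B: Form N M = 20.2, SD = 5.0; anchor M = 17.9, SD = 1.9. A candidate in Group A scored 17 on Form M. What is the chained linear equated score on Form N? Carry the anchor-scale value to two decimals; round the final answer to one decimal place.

Form M → anchor (Group A): v = (2.1/4.2)(17 − 18.5) + 16.0 = 15.25
anchor → Form N (Group B): y = (5.0/1.9)(15.25 − 17.9) + 20.2 = 13.2

13.2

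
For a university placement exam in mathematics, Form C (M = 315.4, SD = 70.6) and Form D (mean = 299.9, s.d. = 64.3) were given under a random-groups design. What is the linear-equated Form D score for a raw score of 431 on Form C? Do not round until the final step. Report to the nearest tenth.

Linear equating: y = (SD_Y/SD_X)(x − M_X) + M_Y
y = (64.3/70.6)(431 − 315.4) + 299.9
y = 0.910765 × 115.6 + 299.9 = 105.2844 + 299.9 = 405.2

405.2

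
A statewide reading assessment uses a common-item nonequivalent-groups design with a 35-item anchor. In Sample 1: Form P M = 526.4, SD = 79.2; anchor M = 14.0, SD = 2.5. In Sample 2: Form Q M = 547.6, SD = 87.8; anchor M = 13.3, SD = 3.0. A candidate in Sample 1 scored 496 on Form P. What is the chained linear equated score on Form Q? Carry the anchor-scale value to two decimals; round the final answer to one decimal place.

540.0

Form P → anchor (Sample 1): v = (2.5/79.2)(496 − 526.4) + 14.0 = 13.04
anchor → Form Q (Sample 2): y = (87.8/3.0)(13.04 − 13.3) + 547.6 = 540.0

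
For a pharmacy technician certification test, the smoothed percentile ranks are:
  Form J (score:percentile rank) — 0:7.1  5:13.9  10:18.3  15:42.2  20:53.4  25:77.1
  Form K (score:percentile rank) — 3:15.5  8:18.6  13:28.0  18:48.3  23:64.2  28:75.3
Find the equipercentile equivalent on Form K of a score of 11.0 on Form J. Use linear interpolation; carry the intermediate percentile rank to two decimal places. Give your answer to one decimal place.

10.4

PR of 11.0 on Form J: 18.3 + (11.0 − 10)/(15 − 10) × (42.2 − 18.3) = 23.08
On Form K, PR 23.08 falls between score 8 (PR 18.6) and 13 (PR 28.0).
Interpolate: 8 + (23.08 − 18.6)/(28.0 − 18.6) × (13 − 8) = 10.4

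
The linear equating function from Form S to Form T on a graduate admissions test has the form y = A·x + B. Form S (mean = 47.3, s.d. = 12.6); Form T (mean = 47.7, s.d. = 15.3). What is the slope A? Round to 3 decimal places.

A = SD_Y / SD_X = 15.3 / 12.6 = 1.214

1.214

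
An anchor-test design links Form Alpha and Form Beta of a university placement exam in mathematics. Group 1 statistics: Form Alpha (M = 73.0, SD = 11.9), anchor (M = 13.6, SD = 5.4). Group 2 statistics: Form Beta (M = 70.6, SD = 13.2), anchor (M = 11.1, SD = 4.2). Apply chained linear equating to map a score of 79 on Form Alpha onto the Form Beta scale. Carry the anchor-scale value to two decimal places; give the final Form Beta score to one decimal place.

87.0

Form Alpha → anchor (Group 1): v = (5.4/11.9)(79 − 73.0) + 13.6 = 16.32
anchor → Form Beta (Group 2): y = (13.2/4.2)(16.32 − 11.1) + 70.6 = 87.0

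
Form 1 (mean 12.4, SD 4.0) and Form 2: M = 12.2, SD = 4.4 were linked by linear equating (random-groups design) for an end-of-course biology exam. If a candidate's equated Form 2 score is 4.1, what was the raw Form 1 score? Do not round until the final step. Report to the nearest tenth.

Invert y = (SD_Y/SD_X)(x − M_X) + M_Y:
x = (SD_X/SD_Y)(y − M_Y) + M_X = (4.0/4.4)(4.1 − 12.2) + 12.4
x = 0.909091 × -8.100 + 12.4 = 5.0

5.0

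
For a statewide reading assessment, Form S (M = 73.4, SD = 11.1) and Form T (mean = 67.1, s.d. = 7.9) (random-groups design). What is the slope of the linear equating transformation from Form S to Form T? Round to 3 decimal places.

0.712

A = SD_Y / SD_X = 7.9 / 11.1 = 0.712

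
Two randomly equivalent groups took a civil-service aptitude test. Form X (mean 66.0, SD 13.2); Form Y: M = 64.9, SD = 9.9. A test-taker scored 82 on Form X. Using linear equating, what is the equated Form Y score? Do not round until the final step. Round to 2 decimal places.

Linear equating: y = (SD_Y/SD_X)(x − M_X) + M_Y
y = (9.9/13.2)(82 − 66.0) + 64.9
y = 0.750000 × 16.0 + 64.9 = 12.0000 + 64.9 = 76.90

76.90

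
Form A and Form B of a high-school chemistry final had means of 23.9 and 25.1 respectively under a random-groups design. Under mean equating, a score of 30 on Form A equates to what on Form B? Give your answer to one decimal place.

Mean equating: y = x + (M_Y − M_X) = 30 + (25.1 − 23.9) = 31.2

31.2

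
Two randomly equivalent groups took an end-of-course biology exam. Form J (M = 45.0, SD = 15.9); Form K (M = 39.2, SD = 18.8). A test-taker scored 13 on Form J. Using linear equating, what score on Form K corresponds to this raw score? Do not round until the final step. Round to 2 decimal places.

1.36

Linear equating: y = (SD_Y/SD_X)(x − M_X) + M_Y
y = (18.8/15.9)(13 − 45.0) + 39.2
y = 1.182390 × -32.0 + 39.2 = -37.8365 + 39.2 = 1.36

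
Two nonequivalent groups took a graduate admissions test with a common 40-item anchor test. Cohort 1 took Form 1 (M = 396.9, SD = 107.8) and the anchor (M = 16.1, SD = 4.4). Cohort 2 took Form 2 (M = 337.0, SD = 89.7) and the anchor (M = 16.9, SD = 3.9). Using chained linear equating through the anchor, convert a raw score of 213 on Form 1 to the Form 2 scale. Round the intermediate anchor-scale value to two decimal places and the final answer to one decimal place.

Form 1 → anchor (Cohort 1): v = (4.4/107.8)(213 − 396.9) + 16.1 = 8.59
anchor → Form 2 (Cohort 2): y = (89.7/3.9)(8.59 − 16.9) + 337.0 = 145.9

145.9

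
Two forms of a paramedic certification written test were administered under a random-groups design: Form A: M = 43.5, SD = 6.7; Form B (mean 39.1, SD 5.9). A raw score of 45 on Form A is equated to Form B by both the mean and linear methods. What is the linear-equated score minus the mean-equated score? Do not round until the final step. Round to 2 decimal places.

Mean-equated: 45 + (39.1 − 43.5) = 40.60
Linear-equated: (5.9/6.7)(45 − 43.5) + 39.1 = 40.421
Difference = 40.421 − 40.60 = -0.18

-0.18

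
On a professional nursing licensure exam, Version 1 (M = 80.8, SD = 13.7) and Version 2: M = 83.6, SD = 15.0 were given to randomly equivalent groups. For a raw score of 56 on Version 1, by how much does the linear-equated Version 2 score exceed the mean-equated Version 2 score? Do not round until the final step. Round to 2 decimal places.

Mean-equated: 56 + (83.6 − 80.8) = 58.80
Linear-equated: (15.0/13.7)(56 − 80.8) + 83.6 = 56.447
Difference = 56.447 − 58.80 = -2.35

-2.35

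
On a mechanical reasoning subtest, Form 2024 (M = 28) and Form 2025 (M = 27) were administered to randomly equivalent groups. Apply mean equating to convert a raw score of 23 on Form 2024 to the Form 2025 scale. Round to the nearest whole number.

22

Mean equating: y = x + (M_Y − M_X) = 23 + (27 − 28) = 22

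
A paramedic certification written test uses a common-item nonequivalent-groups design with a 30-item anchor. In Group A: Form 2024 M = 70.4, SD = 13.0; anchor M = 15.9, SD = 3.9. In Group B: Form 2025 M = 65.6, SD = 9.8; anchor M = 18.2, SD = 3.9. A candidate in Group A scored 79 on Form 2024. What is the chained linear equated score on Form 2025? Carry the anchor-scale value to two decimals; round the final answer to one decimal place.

Form 2024 → anchor (Group A): v = (3.9/13.0)(79 − 70.4) + 15.9 = 18.48
anchor → Form 2025 (Group B): y = (9.8/3.9)(18.48 − 18.2) + 65.6 = 66.3

66.3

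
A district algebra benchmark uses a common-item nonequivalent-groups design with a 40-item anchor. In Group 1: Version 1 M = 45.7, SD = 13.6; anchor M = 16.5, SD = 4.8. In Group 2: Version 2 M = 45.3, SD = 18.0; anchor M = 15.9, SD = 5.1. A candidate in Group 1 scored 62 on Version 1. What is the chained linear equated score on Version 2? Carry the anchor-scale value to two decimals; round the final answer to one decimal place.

67.7

Version 1 → anchor (Group 1): v = (4.8/13.6)(62 − 45.7) + 16.5 = 22.25
anchor → Version 2 (Group 2): y = (18.0/5.1)(22.25 − 15.9) + 45.3 = 67.7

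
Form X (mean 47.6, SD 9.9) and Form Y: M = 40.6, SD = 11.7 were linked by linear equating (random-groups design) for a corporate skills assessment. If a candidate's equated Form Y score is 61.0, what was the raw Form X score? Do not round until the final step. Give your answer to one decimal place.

Invert y = (SD_Y/SD_X)(x − M_X) + M_Y:
x = (SD_X/SD_Y)(y − M_Y) + M_X = (9.9/11.7)(61.0 − 40.6) + 47.6
x = 0.846154 × 20.400 + 47.6 = 64.9

64.9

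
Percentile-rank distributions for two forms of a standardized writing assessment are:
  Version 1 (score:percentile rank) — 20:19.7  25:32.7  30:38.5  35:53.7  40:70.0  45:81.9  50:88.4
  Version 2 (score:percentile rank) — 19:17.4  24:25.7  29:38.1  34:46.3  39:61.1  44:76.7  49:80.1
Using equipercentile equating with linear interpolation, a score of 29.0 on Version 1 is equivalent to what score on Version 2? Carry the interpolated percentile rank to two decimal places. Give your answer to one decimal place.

28.7

PR of 29.0 on Version 1: 32.7 + (29.0 − 25)/(30 − 25) × (38.5 − 32.7) = 37.34
On Version 2, PR 37.34 falls between score 24 (PR 25.7) and 29 (PR 38.1).
Interpolate: 24 + (37.34 − 25.7)/(38.1 − 25.7) × (29 − 24) = 28.7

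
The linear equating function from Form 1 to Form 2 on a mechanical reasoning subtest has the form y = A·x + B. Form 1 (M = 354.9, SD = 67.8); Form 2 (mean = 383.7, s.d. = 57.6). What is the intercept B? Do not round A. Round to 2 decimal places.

82.19

A = SD_Y / SD_X = 57.6 / 67.8 = 0.849558
B = M_Y − A·M_X = 383.7 − 0.849558 × 354.9 = 82.19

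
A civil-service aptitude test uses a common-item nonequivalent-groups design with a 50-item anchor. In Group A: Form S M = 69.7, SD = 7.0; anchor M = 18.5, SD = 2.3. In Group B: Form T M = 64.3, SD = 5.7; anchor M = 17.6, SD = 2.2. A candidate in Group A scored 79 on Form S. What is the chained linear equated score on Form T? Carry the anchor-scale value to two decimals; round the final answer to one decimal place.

74.6

Form S → anchor (Group A): v = (2.3/7.0)(79 − 69.7) + 18.5 = 21.56
anchor → Form T (Group B): y = (5.7/2.2)(21.56 − 17.6) + 64.3 = 74.6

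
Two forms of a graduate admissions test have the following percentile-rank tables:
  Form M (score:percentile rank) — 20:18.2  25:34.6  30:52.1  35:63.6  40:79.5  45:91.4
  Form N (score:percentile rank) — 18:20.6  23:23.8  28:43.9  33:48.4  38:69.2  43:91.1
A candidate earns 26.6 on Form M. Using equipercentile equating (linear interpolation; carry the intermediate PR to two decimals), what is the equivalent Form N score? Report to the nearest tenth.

PR of 26.6 on Form M: 34.6 + (26.6 − 25)/(30 − 25) × (52.1 − 34.6) = 40.20
On Form N, PR 40.20 falls between score 23 (PR 23.8) and 28 (PR 43.9).
Interpolate: 23 + (40.20 − 23.8)/(43.9 − 23.8) × (28 − 23) = 27.1

27.1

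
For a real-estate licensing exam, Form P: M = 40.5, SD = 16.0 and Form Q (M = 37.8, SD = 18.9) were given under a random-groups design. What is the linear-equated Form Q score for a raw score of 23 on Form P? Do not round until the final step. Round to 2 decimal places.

17.13

Linear equating: y = (SD_Y/SD_X)(x − M_X) + M_Y
y = (18.9/16.0)(23 − 40.5) + 37.8
y = 1.181250 × -17.5 + 37.8 = -20.6719 + 37.8 = 17.13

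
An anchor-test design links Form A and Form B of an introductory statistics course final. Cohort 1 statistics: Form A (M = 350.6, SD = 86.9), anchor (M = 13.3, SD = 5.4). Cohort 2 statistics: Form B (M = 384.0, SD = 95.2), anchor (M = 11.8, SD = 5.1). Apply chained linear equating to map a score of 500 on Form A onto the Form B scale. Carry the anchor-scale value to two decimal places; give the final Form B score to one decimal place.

585.2

Form A → anchor (Cohort 1): v = (5.4/86.9)(500 − 350.6) + 13.3 = 22.58
anchor → Form B (Cohort 2): y = (95.2/5.1)(22.58 − 11.8) + 384.0 = 585.2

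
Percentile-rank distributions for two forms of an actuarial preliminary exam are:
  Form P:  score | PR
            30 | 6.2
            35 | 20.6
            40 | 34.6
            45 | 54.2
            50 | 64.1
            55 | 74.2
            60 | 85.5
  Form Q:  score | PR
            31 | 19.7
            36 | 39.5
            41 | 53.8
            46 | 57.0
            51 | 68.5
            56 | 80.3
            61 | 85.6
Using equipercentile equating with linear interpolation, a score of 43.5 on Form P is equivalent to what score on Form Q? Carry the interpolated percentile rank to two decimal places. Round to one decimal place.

39.1

PR of 43.5 on Form P: 34.6 + (43.5 − 40)/(45 − 40) × (54.2 − 34.6) = 48.32
On Form Q, PR 48.32 falls between score 36 (PR 39.5) and 41 (PR 53.8).
Interpolate: 36 + (48.32 − 39.5)/(53.8 − 39.5) × (41 − 36) = 39.1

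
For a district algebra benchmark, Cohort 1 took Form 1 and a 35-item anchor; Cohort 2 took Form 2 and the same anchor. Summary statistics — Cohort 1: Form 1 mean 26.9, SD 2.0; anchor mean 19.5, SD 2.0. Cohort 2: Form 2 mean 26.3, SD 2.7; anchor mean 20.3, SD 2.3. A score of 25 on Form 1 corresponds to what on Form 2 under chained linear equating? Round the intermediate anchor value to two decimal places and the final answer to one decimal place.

Form 1 → anchor (Cohort 1): v = (2.0/2.0)(25 − 26.9) + 19.5 = 17.60
anchor → Form 2 (Cohort 2): y = (2.7/2.3)(17.60 − 20.3) + 26.3 = 23.1

23.1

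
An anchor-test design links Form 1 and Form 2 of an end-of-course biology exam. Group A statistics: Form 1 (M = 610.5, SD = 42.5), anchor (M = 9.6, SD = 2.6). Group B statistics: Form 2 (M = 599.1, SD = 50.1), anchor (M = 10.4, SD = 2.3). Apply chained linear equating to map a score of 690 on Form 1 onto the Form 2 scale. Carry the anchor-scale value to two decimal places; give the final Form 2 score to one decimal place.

687.5

Form 1 → anchor (Group A): v = (2.6/42.5)(690 − 610.5) + 9.6 = 14.46
anchor → Form 2 (Group B): y = (50.1/2.3)(14.46 − 10.4) + 599.1 = 687.5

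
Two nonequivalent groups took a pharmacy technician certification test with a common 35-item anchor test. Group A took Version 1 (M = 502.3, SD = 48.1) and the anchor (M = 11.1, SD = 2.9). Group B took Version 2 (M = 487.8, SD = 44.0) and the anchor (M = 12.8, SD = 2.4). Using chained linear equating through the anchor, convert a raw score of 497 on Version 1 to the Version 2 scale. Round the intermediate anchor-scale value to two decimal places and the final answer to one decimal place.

450.8

Version 1 → anchor (Group A): v = (2.9/48.1)(497 − 502.3) + 11.1 = 10.78
anchor → Version 2 (Group B): y = (44.0/2.4)(10.78 − 12.8) + 487.8 = 450.8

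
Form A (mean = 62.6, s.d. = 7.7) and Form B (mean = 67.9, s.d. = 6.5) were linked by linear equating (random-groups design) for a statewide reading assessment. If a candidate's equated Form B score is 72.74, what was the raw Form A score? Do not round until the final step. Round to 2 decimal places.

Invert y = (SD_Y/SD_X)(x − M_X) + M_Y:
x = (SD_X/SD_Y)(y − M_Y) + M_X = (7.7/6.5)(72.74 − 67.9) + 62.6
x = 1.184615 × 4.840 + 62.6 = 68.33

68.33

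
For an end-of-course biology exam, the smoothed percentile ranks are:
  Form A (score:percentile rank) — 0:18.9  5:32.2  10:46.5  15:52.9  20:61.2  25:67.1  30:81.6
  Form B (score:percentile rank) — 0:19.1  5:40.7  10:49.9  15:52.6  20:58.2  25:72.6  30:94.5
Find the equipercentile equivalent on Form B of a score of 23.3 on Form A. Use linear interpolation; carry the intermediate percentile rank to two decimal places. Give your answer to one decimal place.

22.4

PR of 23.3 on Form A: 61.2 + (23.3 − 20)/(25 − 20) × (67.1 − 61.2) = 65.09
On Form B, PR 65.09 falls between score 20 (PR 58.2) and 25 (PR 72.6).
Interpolate: 20 + (65.09 − 58.2)/(72.6 − 58.2) × (25 − 20) = 22.4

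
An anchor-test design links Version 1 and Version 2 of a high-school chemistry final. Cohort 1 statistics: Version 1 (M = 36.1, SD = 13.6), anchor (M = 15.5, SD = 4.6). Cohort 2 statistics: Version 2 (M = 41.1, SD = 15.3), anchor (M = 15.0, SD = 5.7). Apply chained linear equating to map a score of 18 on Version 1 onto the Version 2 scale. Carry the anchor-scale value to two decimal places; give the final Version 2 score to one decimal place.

26.0

Version 1 → anchor (Cohort 1): v = (4.6/13.6)(18 − 36.1) + 15.5 = 9.38
anchor → Version 2 (Cohort 2): y = (15.3/5.7)(9.38 − 15.0) + 41.1 = 26.0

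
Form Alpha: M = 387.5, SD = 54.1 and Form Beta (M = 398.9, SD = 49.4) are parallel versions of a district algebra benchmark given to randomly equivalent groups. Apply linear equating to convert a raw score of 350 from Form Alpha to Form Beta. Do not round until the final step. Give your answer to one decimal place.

364.7

Linear equating: y = (SD_Y/SD_X)(x − M_X) + M_Y
y = (49.4/54.1)(350 − 387.5) + 398.9
y = 0.913124 × -37.5 + 398.9 = -34.2421 + 398.9 = 364.7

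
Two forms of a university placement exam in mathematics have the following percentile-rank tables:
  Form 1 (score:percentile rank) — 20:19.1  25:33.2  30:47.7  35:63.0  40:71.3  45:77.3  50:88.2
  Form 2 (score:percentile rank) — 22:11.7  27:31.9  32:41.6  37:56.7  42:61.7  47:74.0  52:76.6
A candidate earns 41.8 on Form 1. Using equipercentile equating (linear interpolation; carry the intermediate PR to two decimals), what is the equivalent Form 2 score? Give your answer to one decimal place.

46.8

PR of 41.8 on Form 1: 71.3 + (41.8 − 40)/(45 − 40) × (77.3 − 71.3) = 73.46
On Form 2, PR 73.46 falls between score 42 (PR 61.7) and 47 (PR 74.0).
Interpolate: 42 + (73.46 − 61.7)/(74.0 − 61.7) × (47 − 42) = 46.8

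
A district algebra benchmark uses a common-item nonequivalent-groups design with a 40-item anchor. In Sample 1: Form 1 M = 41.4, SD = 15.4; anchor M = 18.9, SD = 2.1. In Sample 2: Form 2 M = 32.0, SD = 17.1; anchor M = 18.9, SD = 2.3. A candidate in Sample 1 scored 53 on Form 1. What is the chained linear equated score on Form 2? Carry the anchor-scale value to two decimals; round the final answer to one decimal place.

43.7

Form 1 → anchor (Sample 1): v = (2.1/15.4)(53 − 41.4) + 18.9 = 20.48
anchor → Form 2 (Sample 2): y = (17.1/2.3)(20.48 − 18.9) + 32.0 = 43.7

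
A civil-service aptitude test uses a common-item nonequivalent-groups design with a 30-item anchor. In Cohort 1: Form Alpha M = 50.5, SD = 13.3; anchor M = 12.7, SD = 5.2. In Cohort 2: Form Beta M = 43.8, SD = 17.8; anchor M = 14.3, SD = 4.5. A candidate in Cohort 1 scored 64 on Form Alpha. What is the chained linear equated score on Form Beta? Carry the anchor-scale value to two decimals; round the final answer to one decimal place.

Form Alpha → anchor (Cohort 1): v = (5.2/13.3)(64 − 50.5) + 12.7 = 17.98
anchor → Form Beta (Cohort 2): y = (17.8/4.5)(17.98 − 14.3) + 43.8 = 58.4

58.4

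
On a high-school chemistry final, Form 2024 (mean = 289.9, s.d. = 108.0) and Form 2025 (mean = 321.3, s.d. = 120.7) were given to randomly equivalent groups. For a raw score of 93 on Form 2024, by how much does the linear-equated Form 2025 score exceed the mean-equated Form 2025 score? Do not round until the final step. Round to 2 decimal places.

-23.15

Mean-equated: 93 + (321.3 − 289.9) = 124.40
Linear-equated: (120.7/108.0)(93 − 289.9) + 321.3 = 101.246
Difference = 101.246 − 124.40 = -23.15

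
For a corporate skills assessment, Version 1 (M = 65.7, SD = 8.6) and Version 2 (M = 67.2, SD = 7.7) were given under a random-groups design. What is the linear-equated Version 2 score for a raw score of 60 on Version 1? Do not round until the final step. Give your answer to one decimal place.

62.1

Linear equating: y = (SD_Y/SD_X)(x − M_X) + M_Y
y = (7.7/8.6)(60 − 65.7) + 67.2
y = 0.895349 × -5.7 + 67.2 = -5.1035 + 67.2 = 62.1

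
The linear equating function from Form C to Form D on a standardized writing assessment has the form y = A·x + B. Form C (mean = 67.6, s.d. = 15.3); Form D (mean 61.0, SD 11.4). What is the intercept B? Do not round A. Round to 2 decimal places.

10.63

A = SD_Y / SD_X = 11.4 / 15.3 = 0.745098
B = M_Y − A·M_X = 61.0 − 0.745098 × 67.6 = 10.63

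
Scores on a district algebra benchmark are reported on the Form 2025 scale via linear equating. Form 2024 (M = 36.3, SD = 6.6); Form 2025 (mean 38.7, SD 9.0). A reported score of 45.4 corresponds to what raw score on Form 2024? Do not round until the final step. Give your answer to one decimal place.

41.2

Invert y = (SD_Y/SD_X)(x − M_X) + M_Y:
x = (SD_X/SD_Y)(y − M_Y) + M_X = (6.6/9.0)(45.4 − 38.7) + 36.3
x = 0.733333 × 6.700 + 36.3 = 41.2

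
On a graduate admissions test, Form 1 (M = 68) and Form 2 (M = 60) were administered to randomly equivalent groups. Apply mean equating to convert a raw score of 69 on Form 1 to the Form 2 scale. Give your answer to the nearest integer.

Mean equating: y = x + (M_Y − M_X) = 69 + (60 − 68) = 61

61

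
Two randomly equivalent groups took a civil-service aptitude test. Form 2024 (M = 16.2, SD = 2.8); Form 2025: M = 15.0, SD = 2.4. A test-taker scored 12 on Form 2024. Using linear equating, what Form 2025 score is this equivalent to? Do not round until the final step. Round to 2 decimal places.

Linear equating: y = (SD_Y/SD_X)(x − M_X) + M_Y
y = (2.4/2.8)(12 − 16.2) + 15.0
y = 0.857143 × -4.2 + 15.0 = -3.6000 + 15.0 = 11.40

11.40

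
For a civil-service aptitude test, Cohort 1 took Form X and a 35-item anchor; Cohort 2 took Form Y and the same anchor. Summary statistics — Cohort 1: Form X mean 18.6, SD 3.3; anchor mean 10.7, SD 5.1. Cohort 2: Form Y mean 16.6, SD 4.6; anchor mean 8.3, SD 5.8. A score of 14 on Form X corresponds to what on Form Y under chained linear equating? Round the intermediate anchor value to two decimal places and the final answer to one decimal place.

Form X → anchor (Cohort 1): v = (5.1/3.3)(14 − 18.6) + 10.7 = 3.59
anchor → Form Y (Cohort 2): y = (4.6/5.8)(3.59 − 8.3) + 16.6 = 12.9

12.9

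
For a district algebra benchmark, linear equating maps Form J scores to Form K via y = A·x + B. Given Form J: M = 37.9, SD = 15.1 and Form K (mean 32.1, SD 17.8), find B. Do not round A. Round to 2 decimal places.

-12.58

A = SD_Y / SD_X = 17.8 / 15.1 = 1.178808
B = M_Y − A·M_X = 32.1 − 1.178808 × 37.9 = -12.58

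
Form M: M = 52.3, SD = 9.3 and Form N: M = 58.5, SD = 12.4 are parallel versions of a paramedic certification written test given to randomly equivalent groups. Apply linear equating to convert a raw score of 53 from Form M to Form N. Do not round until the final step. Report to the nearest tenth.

Linear equating: y = (SD_Y/SD_X)(x − M_X) + M_Y
y = (12.4/9.3)(53 − 52.3) + 58.5
y = 1.333333 × 0.7 + 58.5 = 0.9333 + 58.5 = 59.4

59.4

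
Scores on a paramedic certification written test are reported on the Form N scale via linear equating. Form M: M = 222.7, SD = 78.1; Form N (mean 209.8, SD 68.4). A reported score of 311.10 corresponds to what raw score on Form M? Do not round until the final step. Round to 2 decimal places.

Invert y = (SD_Y/SD_X)(x − M_X) + M_Y:
x = (SD_X/SD_Y)(y − M_Y) + M_X = (78.1/68.4)(311.10 − 209.8) + 222.7
x = 1.141813 × 101.300 + 222.7 = 338.37

338.37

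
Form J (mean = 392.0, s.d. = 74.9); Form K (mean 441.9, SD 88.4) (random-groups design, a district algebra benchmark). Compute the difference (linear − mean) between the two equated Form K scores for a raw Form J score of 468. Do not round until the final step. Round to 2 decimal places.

Mean-equated: 468 + (441.9 − 392.0) = 517.90
Linear-equated: (88.4/74.9)(468 − 392.0) + 441.9 = 531.598
Difference = 531.598 − 517.90 = 13.70

13.70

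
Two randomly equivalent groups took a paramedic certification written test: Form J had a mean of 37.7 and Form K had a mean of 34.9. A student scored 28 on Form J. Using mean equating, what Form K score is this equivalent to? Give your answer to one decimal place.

Mean equating: y = x + (M_Y − M_X) = 28 + (34.9 − 37.7) = 25.2

25.2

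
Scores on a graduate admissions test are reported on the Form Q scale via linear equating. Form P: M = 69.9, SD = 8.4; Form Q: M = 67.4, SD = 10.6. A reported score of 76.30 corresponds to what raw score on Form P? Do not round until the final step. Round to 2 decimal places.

Invert y = (SD_Y/SD_X)(x − M_X) + M_Y:
x = (SD_X/SD_Y)(y − M_Y) + M_X = (8.4/10.6)(76.30 − 67.4) + 69.9
x = 0.792453 × 8.900 + 69.9 = 76.95

76.95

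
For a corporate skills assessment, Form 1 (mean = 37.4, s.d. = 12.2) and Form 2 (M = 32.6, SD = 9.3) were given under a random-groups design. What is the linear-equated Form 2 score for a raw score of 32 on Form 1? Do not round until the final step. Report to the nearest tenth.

Linear equating: y = (SD_Y/SD_X)(x − M_X) + M_Y
y = (9.3/12.2)(32 − 37.4) + 32.6
y = 0.762295 × -5.4 + 32.6 = -4.1164 + 32.6 = 28.5

28.5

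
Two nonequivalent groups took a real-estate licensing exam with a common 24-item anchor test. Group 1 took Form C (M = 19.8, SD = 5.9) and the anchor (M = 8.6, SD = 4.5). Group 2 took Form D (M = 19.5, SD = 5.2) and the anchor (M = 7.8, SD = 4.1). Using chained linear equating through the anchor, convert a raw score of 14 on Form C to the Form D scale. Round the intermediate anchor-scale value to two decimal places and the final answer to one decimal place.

Form C → anchor (Group 1): v = (4.5/5.9)(14 − 19.8) + 8.6 = 4.18
anchor → Form D (Group 2): y = (5.2/4.1)(4.18 − 7.8) + 19.5 = 14.9

14.9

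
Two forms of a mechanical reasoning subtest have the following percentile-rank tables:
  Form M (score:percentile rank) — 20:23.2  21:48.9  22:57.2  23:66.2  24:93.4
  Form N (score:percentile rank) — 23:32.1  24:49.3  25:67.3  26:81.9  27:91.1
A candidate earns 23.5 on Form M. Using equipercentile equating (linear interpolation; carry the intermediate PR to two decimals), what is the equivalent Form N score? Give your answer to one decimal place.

25.9

PR of 23.5 on Form M: 66.2 + (23.5 − 23)/(24 − 23) × (93.4 − 66.2) = 79.80
On Form N, PR 79.80 falls between score 25 (PR 67.3) and 26 (PR 81.9).
Interpolate: 25 + (79.80 − 67.3)/(81.9 − 67.3) × (26 − 25) = 25.9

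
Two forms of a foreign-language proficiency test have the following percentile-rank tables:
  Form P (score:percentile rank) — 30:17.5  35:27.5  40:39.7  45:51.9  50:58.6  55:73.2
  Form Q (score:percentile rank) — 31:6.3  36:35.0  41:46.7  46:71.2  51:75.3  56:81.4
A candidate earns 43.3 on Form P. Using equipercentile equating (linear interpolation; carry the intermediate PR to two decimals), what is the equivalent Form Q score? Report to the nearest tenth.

PR of 43.3 on Form P: 39.7 + (43.3 − 40)/(45 − 40) × (51.9 − 39.7) = 47.75
On Form Q, PR 47.75 falls between score 41 (PR 46.7) and 46 (PR 71.2).
Interpolate: 41 + (47.75 − 46.7)/(71.2 − 46.7) × (46 − 41) = 41.2

41.2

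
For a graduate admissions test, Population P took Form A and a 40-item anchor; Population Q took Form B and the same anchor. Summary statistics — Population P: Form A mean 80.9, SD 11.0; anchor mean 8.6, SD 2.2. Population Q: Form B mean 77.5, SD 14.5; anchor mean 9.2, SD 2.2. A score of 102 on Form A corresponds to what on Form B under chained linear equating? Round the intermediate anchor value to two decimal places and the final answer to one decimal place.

Form A → anchor (Population P): v = (2.2/11.0)(102 − 80.9) + 8.6 = 12.82
anchor → Form B (Population Q): y = (14.5/2.2)(12.82 − 9.2) + 77.5 = 101.4

101.4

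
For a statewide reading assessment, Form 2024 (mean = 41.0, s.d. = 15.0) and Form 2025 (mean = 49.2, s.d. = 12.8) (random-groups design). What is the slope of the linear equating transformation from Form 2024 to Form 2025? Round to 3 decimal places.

A = SD_Y / SD_X = 12.8 / 15.0 = 0.853

0.853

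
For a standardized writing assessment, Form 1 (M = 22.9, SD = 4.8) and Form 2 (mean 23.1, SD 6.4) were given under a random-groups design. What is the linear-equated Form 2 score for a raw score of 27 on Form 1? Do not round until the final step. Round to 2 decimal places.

Linear equating: y = (SD_Y/SD_X)(x − M_X) + M_Y
y = (6.4/4.8)(27 − 22.9) + 23.1
y = 1.333333 × 4.1 + 23.1 = 5.4667 + 23.1 = 28.57

28.57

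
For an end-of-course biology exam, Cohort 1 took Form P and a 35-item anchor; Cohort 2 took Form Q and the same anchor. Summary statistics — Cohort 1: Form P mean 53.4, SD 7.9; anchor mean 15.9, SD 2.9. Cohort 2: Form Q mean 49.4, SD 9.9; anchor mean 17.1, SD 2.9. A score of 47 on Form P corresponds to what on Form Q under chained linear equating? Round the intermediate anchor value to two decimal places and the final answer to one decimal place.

37.3

Form P → anchor (Cohort 1): v = (2.9/7.9)(47 − 53.4) + 15.9 = 13.55
anchor → Form Q (Cohort 2): y = (9.9/2.9)(13.55 − 17.1) + 49.4 = 37.3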